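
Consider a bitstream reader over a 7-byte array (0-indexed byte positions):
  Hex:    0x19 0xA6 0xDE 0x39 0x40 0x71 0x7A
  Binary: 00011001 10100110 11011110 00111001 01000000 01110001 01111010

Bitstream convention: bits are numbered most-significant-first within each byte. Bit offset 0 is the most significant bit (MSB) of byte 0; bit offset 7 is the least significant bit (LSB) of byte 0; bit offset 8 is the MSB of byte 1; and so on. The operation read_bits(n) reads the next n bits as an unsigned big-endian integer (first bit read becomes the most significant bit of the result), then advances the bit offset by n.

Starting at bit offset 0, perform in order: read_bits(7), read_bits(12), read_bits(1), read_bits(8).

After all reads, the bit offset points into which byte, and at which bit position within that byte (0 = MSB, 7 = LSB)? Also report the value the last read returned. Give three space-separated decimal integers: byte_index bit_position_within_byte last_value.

Read 1: bits[0:7] width=7 -> value=12 (bin 0001100); offset now 7 = byte 0 bit 7; 49 bits remain
Read 2: bits[7:19] width=12 -> value=3382 (bin 110100110110); offset now 19 = byte 2 bit 3; 37 bits remain
Read 3: bits[19:20] width=1 -> value=1 (bin 1); offset now 20 = byte 2 bit 4; 36 bits remain
Read 4: bits[20:28] width=8 -> value=227 (bin 11100011); offset now 28 = byte 3 bit 4; 28 bits remain

Answer: 3 4 227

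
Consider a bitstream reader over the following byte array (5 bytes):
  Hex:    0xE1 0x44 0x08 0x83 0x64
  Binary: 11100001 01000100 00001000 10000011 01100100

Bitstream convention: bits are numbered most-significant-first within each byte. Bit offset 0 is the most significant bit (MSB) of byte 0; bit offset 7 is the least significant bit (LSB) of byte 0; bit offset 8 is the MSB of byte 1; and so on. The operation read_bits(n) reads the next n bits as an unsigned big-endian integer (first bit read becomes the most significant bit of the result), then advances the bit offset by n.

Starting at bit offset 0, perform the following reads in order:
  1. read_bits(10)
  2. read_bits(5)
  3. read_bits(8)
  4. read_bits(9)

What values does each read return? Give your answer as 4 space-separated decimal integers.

Answer: 901 2 4 131

Derivation:
Read 1: bits[0:10] width=10 -> value=901 (bin 1110000101); offset now 10 = byte 1 bit 2; 30 bits remain
Read 2: bits[10:15] width=5 -> value=2 (bin 00010); offset now 15 = byte 1 bit 7; 25 bits remain
Read 3: bits[15:23] width=8 -> value=4 (bin 00000100); offset now 23 = byte 2 bit 7; 17 bits remain
Read 4: bits[23:32] width=9 -> value=131 (bin 010000011); offset now 32 = byte 4 bit 0; 8 bits remain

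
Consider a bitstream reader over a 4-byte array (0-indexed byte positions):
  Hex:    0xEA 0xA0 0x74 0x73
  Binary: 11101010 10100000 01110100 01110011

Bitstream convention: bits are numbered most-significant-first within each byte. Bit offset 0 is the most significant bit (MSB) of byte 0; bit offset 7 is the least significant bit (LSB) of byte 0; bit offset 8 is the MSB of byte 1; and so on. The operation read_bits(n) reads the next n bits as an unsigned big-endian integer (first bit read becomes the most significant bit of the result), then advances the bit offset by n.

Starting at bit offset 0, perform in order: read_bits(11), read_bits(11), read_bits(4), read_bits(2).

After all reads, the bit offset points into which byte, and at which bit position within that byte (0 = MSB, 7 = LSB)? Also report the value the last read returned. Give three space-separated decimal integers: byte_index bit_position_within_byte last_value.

Read 1: bits[0:11] width=11 -> value=1877 (bin 11101010101); offset now 11 = byte 1 bit 3; 21 bits remain
Read 2: bits[11:22] width=11 -> value=29 (bin 00000011101); offset now 22 = byte 2 bit 6; 10 bits remain
Read 3: bits[22:26] width=4 -> value=1 (bin 0001); offset now 26 = byte 3 bit 2; 6 bits remain
Read 4: bits[26:28] width=2 -> value=3 (bin 11); offset now 28 = byte 3 bit 4; 4 bits remain

Answer: 3 4 3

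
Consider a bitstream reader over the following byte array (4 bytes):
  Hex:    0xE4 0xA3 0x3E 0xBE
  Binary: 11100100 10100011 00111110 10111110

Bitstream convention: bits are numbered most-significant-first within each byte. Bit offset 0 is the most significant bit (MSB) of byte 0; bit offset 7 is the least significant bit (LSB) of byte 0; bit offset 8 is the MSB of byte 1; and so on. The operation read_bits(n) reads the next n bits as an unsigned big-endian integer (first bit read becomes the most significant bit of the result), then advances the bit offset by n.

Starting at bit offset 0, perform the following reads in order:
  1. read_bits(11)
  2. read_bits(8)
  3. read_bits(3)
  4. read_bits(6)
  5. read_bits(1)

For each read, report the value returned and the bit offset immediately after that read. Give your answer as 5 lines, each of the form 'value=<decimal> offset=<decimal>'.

Answer: value=1829 offset=11
value=25 offset=19
value=7 offset=22
value=43 offset=28
value=1 offset=29

Derivation:
Read 1: bits[0:11] width=11 -> value=1829 (bin 11100100101); offset now 11 = byte 1 bit 3; 21 bits remain
Read 2: bits[11:19] width=8 -> value=25 (bin 00011001); offset now 19 = byte 2 bit 3; 13 bits remain
Read 3: bits[19:22] width=3 -> value=7 (bin 111); offset now 22 = byte 2 bit 6; 10 bits remain
Read 4: bits[22:28] width=6 -> value=43 (bin 101011); offset now 28 = byte 3 bit 4; 4 bits remain
Read 5: bits[28:29] width=1 -> value=1 (bin 1); offset now 29 = byte 3 bit 5; 3 bits remain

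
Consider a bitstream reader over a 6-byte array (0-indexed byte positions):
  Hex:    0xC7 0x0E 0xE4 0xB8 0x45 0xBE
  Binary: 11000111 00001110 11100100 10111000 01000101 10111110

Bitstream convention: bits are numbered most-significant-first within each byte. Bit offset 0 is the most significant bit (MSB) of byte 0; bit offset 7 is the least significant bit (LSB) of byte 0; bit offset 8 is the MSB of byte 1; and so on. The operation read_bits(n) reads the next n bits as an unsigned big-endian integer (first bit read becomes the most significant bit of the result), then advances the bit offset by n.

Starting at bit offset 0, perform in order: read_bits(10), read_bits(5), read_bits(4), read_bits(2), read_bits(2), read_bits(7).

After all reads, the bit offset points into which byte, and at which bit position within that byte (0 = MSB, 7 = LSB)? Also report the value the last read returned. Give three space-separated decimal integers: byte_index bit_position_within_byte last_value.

Read 1: bits[0:10] width=10 -> value=796 (bin 1100011100); offset now 10 = byte 1 bit 2; 38 bits remain
Read 2: bits[10:15] width=5 -> value=7 (bin 00111); offset now 15 = byte 1 bit 7; 33 bits remain
Read 3: bits[15:19] width=4 -> value=7 (bin 0111); offset now 19 = byte 2 bit 3; 29 bits remain
Read 4: bits[19:21] width=2 -> value=0 (bin 00); offset now 21 = byte 2 bit 5; 27 bits remain
Read 5: bits[21:23] width=2 -> value=2 (bin 10); offset now 23 = byte 2 bit 7; 25 bits remain
Read 6: bits[23:30] width=7 -> value=46 (bin 0101110); offset now 30 = byte 3 bit 6; 18 bits remain

Answer: 3 6 46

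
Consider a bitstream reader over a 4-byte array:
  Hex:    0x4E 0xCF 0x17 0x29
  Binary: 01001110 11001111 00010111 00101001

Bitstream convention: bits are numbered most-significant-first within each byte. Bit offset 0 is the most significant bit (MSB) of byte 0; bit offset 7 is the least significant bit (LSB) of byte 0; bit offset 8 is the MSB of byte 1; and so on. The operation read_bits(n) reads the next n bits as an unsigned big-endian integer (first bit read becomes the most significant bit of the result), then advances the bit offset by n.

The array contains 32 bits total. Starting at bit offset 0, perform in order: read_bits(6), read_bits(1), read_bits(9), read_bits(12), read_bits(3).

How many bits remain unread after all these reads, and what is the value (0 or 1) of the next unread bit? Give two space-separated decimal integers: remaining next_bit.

Answer: 1 1

Derivation:
Read 1: bits[0:6] width=6 -> value=19 (bin 010011); offset now 6 = byte 0 bit 6; 26 bits remain
Read 2: bits[6:7] width=1 -> value=1 (bin 1); offset now 7 = byte 0 bit 7; 25 bits remain
Read 3: bits[7:16] width=9 -> value=207 (bin 011001111); offset now 16 = byte 2 bit 0; 16 bits remain
Read 4: bits[16:28] width=12 -> value=370 (bin 000101110010); offset now 28 = byte 3 bit 4; 4 bits remain
Read 5: bits[28:31] width=3 -> value=4 (bin 100); offset now 31 = byte 3 bit 7; 1 bits remain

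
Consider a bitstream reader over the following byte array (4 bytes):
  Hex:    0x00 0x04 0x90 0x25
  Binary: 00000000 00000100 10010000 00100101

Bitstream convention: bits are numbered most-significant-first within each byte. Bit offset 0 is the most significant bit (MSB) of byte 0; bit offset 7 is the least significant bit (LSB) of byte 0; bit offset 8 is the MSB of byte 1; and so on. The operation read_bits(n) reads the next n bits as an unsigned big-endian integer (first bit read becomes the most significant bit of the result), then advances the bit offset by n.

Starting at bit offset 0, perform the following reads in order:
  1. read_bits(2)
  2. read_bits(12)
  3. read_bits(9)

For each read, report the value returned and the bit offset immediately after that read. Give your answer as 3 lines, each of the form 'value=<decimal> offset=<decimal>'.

Read 1: bits[0:2] width=2 -> value=0 (bin 00); offset now 2 = byte 0 bit 2; 30 bits remain
Read 2: bits[2:14] width=12 -> value=1 (bin 000000000001); offset now 14 = byte 1 bit 6; 18 bits remain
Read 3: bits[14:23] width=9 -> value=72 (bin 001001000); offset now 23 = byte 2 bit 7; 9 bits remain

Answer: value=0 offset=2
value=1 offset=14
value=72 offset=23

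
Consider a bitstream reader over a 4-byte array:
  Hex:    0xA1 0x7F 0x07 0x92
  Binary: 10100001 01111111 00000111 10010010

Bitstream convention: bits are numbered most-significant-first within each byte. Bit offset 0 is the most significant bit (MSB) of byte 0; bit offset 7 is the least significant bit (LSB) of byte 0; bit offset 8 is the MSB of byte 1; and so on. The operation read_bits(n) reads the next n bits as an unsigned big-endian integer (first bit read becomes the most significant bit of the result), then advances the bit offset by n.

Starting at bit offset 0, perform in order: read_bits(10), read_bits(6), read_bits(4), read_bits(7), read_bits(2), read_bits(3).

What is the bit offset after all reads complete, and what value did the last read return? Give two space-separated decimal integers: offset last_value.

Answer: 32 2

Derivation:
Read 1: bits[0:10] width=10 -> value=645 (bin 1010000101); offset now 10 = byte 1 bit 2; 22 bits remain
Read 2: bits[10:16] width=6 -> value=63 (bin 111111); offset now 16 = byte 2 bit 0; 16 bits remain
Read 3: bits[16:20] width=4 -> value=0 (bin 0000); offset now 20 = byte 2 bit 4; 12 bits remain
Read 4: bits[20:27] width=7 -> value=60 (bin 0111100); offset now 27 = byte 3 bit 3; 5 bits remain
Read 5: bits[27:29] width=2 -> value=2 (bin 10); offset now 29 = byte 3 bit 5; 3 bits remain
Read 6: bits[29:32] width=3 -> value=2 (bin 010); offset now 32 = byte 4 bit 0; 0 bits remain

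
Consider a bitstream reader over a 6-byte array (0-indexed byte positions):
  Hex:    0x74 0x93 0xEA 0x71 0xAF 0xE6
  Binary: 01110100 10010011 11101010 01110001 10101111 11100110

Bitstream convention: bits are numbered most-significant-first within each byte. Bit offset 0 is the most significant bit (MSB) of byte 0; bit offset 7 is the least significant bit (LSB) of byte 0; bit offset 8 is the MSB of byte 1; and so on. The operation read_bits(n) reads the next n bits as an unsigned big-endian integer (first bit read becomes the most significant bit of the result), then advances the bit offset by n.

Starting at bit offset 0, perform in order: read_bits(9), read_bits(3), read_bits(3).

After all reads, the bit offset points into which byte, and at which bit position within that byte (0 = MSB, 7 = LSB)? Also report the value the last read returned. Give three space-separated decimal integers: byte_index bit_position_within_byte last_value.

Read 1: bits[0:9] width=9 -> value=233 (bin 011101001); offset now 9 = byte 1 bit 1; 39 bits remain
Read 2: bits[9:12] width=3 -> value=1 (bin 001); offset now 12 = byte 1 bit 4; 36 bits remain
Read 3: bits[12:15] width=3 -> value=1 (bin 001); offset now 15 = byte 1 bit 7; 33 bits remain

Answer: 1 7 1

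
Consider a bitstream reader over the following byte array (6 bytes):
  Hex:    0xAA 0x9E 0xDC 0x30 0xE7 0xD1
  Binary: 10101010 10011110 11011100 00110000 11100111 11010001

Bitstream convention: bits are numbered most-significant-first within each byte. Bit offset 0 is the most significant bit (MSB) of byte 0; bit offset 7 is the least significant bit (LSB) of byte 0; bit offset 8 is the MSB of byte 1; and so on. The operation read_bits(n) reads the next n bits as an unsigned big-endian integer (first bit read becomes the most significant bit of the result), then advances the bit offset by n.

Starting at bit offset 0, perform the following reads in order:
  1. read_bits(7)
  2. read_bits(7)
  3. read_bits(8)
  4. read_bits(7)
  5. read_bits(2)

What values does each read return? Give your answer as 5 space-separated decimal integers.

Answer: 85 39 183 6 0

Derivation:
Read 1: bits[0:7] width=7 -> value=85 (bin 1010101); offset now 7 = byte 0 bit 7; 41 bits remain
Read 2: bits[7:14] width=7 -> value=39 (bin 0100111); offset now 14 = byte 1 bit 6; 34 bits remain
Read 3: bits[14:22] width=8 -> value=183 (bin 10110111); offset now 22 = byte 2 bit 6; 26 bits remain
Read 4: bits[22:29] width=7 -> value=6 (bin 0000110); offset now 29 = byte 3 bit 5; 19 bits remain
Read 5: bits[29:31] width=2 -> value=0 (bin 00); offset now 31 = byte 3 bit 7; 17 bits remain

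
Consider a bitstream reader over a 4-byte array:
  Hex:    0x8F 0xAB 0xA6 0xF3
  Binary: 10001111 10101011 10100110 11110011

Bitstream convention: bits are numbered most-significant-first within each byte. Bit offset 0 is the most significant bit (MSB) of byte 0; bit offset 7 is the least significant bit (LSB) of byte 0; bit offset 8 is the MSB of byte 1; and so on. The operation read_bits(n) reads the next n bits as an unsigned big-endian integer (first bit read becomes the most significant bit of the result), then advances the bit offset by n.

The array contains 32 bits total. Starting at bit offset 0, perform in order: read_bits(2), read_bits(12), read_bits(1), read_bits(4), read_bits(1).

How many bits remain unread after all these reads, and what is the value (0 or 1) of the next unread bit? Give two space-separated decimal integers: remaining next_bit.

Answer: 12 0

Derivation:
Read 1: bits[0:2] width=2 -> value=2 (bin 10); offset now 2 = byte 0 bit 2; 30 bits remain
Read 2: bits[2:14] width=12 -> value=1002 (bin 001111101010); offset now 14 = byte 1 bit 6; 18 bits remain
Read 3: bits[14:15] width=1 -> value=1 (bin 1); offset now 15 = byte 1 bit 7; 17 bits remain
Read 4: bits[15:19] width=4 -> value=13 (bin 1101); offset now 19 = byte 2 bit 3; 13 bits remain
Read 5: bits[19:20] width=1 -> value=0 (bin 0); offset now 20 = byte 2 bit 4; 12 bits remain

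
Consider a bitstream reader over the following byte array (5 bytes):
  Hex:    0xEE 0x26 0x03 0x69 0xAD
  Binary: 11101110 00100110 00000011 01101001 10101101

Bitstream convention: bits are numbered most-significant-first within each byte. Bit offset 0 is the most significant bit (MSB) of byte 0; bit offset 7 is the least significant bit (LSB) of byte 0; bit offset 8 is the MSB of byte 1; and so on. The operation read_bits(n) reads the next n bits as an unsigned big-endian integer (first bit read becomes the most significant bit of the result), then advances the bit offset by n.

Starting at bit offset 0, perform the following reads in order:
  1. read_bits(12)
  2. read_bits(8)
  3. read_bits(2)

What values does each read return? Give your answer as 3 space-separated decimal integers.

Answer: 3810 96 0

Derivation:
Read 1: bits[0:12] width=12 -> value=3810 (bin 111011100010); offset now 12 = byte 1 bit 4; 28 bits remain
Read 2: bits[12:20] width=8 -> value=96 (bin 01100000); offset now 20 = byte 2 bit 4; 20 bits remain
Read 3: bits[20:22] width=2 -> value=0 (bin 00); offset now 22 = byte 2 bit 6; 18 bits remain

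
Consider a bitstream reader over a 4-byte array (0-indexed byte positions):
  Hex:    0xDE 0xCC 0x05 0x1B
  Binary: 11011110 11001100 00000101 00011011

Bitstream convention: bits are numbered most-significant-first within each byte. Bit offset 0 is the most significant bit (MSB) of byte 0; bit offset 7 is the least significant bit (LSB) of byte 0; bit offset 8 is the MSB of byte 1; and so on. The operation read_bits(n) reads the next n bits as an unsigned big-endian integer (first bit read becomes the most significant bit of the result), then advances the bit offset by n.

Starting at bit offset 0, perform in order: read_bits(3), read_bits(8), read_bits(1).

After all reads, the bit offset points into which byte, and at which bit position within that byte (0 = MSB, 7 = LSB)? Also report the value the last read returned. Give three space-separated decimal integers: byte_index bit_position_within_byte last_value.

Read 1: bits[0:3] width=3 -> value=6 (bin 110); offset now 3 = byte 0 bit 3; 29 bits remain
Read 2: bits[3:11] width=8 -> value=246 (bin 11110110); offset now 11 = byte 1 bit 3; 21 bits remain
Read 3: bits[11:12] width=1 -> value=0 (bin 0); offset now 12 = byte 1 bit 4; 20 bits remain

Answer: 1 4 0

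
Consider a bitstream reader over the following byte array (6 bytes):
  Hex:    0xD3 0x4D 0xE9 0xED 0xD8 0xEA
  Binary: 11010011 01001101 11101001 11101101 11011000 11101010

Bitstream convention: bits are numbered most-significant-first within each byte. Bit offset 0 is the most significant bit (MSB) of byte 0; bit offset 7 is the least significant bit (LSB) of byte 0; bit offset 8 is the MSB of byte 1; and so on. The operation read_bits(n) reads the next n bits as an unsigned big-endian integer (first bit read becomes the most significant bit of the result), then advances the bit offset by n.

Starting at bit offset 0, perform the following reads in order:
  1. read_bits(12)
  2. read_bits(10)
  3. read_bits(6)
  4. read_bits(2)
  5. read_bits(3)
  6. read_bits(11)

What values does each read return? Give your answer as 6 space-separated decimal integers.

Answer: 3380 890 30 3 3 1422

Derivation:
Read 1: bits[0:12] width=12 -> value=3380 (bin 110100110100); offset now 12 = byte 1 bit 4; 36 bits remain
Read 2: bits[12:22] width=10 -> value=890 (bin 1101111010); offset now 22 = byte 2 bit 6; 26 bits remain
Read 3: bits[22:28] width=6 -> value=30 (bin 011110); offset now 28 = byte 3 bit 4; 20 bits remain
Read 4: bits[28:30] width=2 -> value=3 (bin 11); offset now 30 = byte 3 bit 6; 18 bits remain
Read 5: bits[30:33] width=3 -> value=3 (bin 011); offset now 33 = byte 4 bit 1; 15 bits remain
Read 6: bits[33:44] width=11 -> value=1422 (bin 10110001110); offset now 44 = byte 5 bit 4; 4 bits remain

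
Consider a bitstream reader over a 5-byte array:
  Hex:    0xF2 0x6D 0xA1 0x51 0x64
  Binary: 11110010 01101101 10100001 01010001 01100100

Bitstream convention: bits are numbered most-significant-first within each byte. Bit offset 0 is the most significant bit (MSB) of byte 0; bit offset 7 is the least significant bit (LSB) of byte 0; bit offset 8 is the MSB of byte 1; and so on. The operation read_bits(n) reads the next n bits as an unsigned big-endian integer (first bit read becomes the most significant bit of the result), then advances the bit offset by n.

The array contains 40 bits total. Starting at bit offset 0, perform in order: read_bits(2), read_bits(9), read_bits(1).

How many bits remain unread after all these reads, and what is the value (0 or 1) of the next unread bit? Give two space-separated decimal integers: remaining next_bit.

Answer: 28 1

Derivation:
Read 1: bits[0:2] width=2 -> value=3 (bin 11); offset now 2 = byte 0 bit 2; 38 bits remain
Read 2: bits[2:11] width=9 -> value=403 (bin 110010011); offset now 11 = byte 1 bit 3; 29 bits remain
Read 3: bits[11:12] width=1 -> value=0 (bin 0); offset now 12 = byte 1 bit 4; 28 bits remain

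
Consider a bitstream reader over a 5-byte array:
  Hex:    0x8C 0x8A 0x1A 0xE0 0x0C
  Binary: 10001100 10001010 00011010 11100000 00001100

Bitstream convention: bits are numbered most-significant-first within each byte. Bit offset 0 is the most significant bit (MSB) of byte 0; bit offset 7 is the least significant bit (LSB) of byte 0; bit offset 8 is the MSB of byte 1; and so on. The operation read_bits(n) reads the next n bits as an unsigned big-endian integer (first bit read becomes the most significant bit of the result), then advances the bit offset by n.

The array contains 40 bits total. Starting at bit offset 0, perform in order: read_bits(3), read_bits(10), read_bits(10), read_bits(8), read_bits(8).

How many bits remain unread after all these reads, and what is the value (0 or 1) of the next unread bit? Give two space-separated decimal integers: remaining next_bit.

Answer: 1 0

Derivation:
Read 1: bits[0:3] width=3 -> value=4 (bin 100); offset now 3 = byte 0 bit 3; 37 bits remain
Read 2: bits[3:13] width=10 -> value=401 (bin 0110010001); offset now 13 = byte 1 bit 5; 27 bits remain
Read 3: bits[13:23] width=10 -> value=269 (bin 0100001101); offset now 23 = byte 2 bit 7; 17 bits remain
Read 4: bits[23:31] width=8 -> value=112 (bin 01110000); offset now 31 = byte 3 bit 7; 9 bits remain
Read 5: bits[31:39] width=8 -> value=6 (bin 00000110); offset now 39 = byte 4 bit 7; 1 bits remain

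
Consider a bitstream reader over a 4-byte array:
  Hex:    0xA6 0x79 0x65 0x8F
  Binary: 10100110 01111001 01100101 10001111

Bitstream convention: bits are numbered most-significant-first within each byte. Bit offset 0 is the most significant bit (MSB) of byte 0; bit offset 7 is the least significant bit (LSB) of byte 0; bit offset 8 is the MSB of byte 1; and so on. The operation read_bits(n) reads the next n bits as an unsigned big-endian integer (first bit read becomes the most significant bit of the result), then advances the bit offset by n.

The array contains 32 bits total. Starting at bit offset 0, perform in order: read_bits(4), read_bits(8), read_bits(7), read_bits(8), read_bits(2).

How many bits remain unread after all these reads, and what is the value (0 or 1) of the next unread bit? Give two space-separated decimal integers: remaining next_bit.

Read 1: bits[0:4] width=4 -> value=10 (bin 1010); offset now 4 = byte 0 bit 4; 28 bits remain
Read 2: bits[4:12] width=8 -> value=103 (bin 01100111); offset now 12 = byte 1 bit 4; 20 bits remain
Read 3: bits[12:19] width=7 -> value=75 (bin 1001011); offset now 19 = byte 2 bit 3; 13 bits remain
Read 4: bits[19:27] width=8 -> value=44 (bin 00101100); offset now 27 = byte 3 bit 3; 5 bits remain
Read 5: bits[27:29] width=2 -> value=1 (bin 01); offset now 29 = byte 3 bit 5; 3 bits remain

Answer: 3 1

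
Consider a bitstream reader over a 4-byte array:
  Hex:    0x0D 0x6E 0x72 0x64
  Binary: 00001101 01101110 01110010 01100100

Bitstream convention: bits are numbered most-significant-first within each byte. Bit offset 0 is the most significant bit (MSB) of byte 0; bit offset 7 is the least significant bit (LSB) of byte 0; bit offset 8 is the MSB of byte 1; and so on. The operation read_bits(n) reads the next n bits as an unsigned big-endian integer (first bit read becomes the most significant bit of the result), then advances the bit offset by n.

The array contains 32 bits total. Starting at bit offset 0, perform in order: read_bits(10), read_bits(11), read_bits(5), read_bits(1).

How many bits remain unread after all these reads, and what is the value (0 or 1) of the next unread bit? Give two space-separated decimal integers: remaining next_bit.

Read 1: bits[0:10] width=10 -> value=53 (bin 0000110101); offset now 10 = byte 1 bit 2; 22 bits remain
Read 2: bits[10:21] width=11 -> value=1486 (bin 10111001110); offset now 21 = byte 2 bit 5; 11 bits remain
Read 3: bits[21:26] width=5 -> value=9 (bin 01001); offset now 26 = byte 3 bit 2; 6 bits remain
Read 4: bits[26:27] width=1 -> value=1 (bin 1); offset now 27 = byte 3 bit 3; 5 bits remain

Answer: 5 0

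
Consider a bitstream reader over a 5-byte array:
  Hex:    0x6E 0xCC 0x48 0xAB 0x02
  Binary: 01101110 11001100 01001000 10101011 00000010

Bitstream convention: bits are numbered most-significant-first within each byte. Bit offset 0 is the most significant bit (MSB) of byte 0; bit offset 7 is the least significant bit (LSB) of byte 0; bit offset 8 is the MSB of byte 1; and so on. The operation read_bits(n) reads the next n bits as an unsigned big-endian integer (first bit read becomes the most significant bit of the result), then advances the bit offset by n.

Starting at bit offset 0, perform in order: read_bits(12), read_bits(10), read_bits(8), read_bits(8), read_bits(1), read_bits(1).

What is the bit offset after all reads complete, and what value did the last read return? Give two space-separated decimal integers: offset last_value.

Read 1: bits[0:12] width=12 -> value=1772 (bin 011011101100); offset now 12 = byte 1 bit 4; 28 bits remain
Read 2: bits[12:22] width=10 -> value=786 (bin 1100010010); offset now 22 = byte 2 bit 6; 18 bits remain
Read 3: bits[22:30] width=8 -> value=42 (bin 00101010); offset now 30 = byte 3 bit 6; 10 bits remain
Read 4: bits[30:38] width=8 -> value=192 (bin 11000000); offset now 38 = byte 4 bit 6; 2 bits remain
Read 5: bits[38:39] width=1 -> value=1 (bin 1); offset now 39 = byte 4 bit 7; 1 bits remain
Read 6: bits[39:40] width=1 -> value=0 (bin 0); offset now 40 = byte 5 bit 0; 0 bits remain

Answer: 40 0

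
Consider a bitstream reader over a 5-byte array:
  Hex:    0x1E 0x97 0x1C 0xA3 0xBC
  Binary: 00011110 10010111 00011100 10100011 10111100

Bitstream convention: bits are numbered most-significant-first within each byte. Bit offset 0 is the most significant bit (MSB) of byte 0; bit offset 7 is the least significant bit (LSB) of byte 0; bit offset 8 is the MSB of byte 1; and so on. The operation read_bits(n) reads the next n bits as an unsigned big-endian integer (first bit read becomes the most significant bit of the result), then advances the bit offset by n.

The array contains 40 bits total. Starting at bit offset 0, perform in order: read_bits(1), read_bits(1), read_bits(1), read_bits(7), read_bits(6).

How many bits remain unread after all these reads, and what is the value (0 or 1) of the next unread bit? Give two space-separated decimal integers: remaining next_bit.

Answer: 24 0

Derivation:
Read 1: bits[0:1] width=1 -> value=0 (bin 0); offset now 1 = byte 0 bit 1; 39 bits remain
Read 2: bits[1:2] width=1 -> value=0 (bin 0); offset now 2 = byte 0 bit 2; 38 bits remain
Read 3: bits[2:3] width=1 -> value=0 (bin 0); offset now 3 = byte 0 bit 3; 37 bits remain
Read 4: bits[3:10] width=7 -> value=122 (bin 1111010); offset now 10 = byte 1 bit 2; 30 bits remain
Read 5: bits[10:16] width=6 -> value=23 (bin 010111); offset now 16 = byte 2 bit 0; 24 bits remain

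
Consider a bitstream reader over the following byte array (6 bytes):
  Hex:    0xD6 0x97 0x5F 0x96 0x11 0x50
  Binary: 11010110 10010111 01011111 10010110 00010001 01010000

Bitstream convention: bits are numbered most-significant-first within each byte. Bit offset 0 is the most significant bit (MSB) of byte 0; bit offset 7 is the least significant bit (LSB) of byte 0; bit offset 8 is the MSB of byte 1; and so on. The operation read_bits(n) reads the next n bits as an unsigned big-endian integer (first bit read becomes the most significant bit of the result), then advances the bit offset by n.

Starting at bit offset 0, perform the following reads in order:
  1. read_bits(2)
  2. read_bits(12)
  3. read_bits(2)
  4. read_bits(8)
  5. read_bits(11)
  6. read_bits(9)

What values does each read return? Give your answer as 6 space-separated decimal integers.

Read 1: bits[0:2] width=2 -> value=3 (bin 11); offset now 2 = byte 0 bit 2; 46 bits remain
Read 2: bits[2:14] width=12 -> value=1445 (bin 010110100101); offset now 14 = byte 1 bit 6; 34 bits remain
Read 3: bits[14:16] width=2 -> value=3 (bin 11); offset now 16 = byte 2 bit 0; 32 bits remain
Read 4: bits[16:24] width=8 -> value=95 (bin 01011111); offset now 24 = byte 3 bit 0; 24 bits remain
Read 5: bits[24:35] width=11 -> value=1200 (bin 10010110000); offset now 35 = byte 4 bit 3; 13 bits remain
Read 6: bits[35:44] width=9 -> value=277 (bin 100010101); offset now 44 = byte 5 bit 4; 4 bits remain

Answer: 3 1445 3 95 1200 277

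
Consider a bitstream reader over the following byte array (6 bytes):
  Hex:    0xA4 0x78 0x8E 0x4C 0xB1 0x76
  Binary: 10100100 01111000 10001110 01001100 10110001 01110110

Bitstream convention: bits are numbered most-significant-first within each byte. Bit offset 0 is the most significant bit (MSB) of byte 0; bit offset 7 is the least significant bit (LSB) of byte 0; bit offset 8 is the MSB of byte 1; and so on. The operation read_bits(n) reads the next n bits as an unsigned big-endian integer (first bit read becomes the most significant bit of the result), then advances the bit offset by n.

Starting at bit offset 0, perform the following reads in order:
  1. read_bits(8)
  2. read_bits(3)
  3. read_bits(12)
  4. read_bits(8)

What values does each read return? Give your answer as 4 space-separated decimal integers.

Answer: 164 3 3143 38

Derivation:
Read 1: bits[0:8] width=8 -> value=164 (bin 10100100); offset now 8 = byte 1 bit 0; 40 bits remain
Read 2: bits[8:11] width=3 -> value=3 (bin 011); offset now 11 = byte 1 bit 3; 37 bits remain
Read 3: bits[11:23] width=12 -> value=3143 (bin 110001000111); offset now 23 = byte 2 bit 7; 25 bits remain
Read 4: bits[23:31] width=8 -> value=38 (bin 00100110); offset now 31 = byte 3 bit 7; 17 bits remain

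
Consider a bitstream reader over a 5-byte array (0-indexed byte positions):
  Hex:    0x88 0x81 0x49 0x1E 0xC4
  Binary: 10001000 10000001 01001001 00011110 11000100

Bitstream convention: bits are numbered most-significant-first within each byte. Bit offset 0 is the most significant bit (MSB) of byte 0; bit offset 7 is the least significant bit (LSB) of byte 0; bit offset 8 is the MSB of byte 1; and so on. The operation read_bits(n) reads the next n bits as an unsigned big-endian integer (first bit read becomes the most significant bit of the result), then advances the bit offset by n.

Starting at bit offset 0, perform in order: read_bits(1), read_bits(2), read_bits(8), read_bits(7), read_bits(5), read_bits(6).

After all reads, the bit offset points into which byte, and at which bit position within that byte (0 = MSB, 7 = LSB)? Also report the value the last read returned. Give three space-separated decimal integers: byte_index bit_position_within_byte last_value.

Answer: 3 5 35

Derivation:
Read 1: bits[0:1] width=1 -> value=1 (bin 1); offset now 1 = byte 0 bit 1; 39 bits remain
Read 2: bits[1:3] width=2 -> value=0 (bin 00); offset now 3 = byte 0 bit 3; 37 bits remain
Read 3: bits[3:11] width=8 -> value=68 (bin 01000100); offset now 11 = byte 1 bit 3; 29 bits remain
Read 4: bits[11:18] width=7 -> value=5 (bin 0000101); offset now 18 = byte 2 bit 2; 22 bits remain
Read 5: bits[18:23] width=5 -> value=4 (bin 00100); offset now 23 = byte 2 bit 7; 17 bits remain
Read 6: bits[23:29] width=6 -> value=35 (bin 100011); offset now 29 = byte 3 bit 5; 11 bits remain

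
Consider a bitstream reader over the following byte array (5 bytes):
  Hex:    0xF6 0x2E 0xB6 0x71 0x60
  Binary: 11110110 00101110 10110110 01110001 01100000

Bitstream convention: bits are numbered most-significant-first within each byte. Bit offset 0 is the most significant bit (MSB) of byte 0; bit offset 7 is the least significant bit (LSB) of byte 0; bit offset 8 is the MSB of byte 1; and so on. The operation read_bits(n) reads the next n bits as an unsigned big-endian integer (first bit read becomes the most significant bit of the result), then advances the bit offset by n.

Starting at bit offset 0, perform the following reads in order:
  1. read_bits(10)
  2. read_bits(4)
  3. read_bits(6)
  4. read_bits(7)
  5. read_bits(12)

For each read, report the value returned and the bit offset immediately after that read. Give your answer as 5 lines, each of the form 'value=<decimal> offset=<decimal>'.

Answer: value=984 offset=10
value=11 offset=14
value=43 offset=20
value=51 offset=27
value=2224 offset=39

Derivation:
Read 1: bits[0:10] width=10 -> value=984 (bin 1111011000); offset now 10 = byte 1 bit 2; 30 bits remain
Read 2: bits[10:14] width=4 -> value=11 (bin 1011); offset now 14 = byte 1 bit 6; 26 bits remain
Read 3: bits[14:20] width=6 -> value=43 (bin 101011); offset now 20 = byte 2 bit 4; 20 bits remain
Read 4: bits[20:27] width=7 -> value=51 (bin 0110011); offset now 27 = byte 3 bit 3; 13 bits remain
Read 5: bits[27:39] width=12 -> value=2224 (bin 100010110000); offset now 39 = byte 4 bit 7; 1 bits remain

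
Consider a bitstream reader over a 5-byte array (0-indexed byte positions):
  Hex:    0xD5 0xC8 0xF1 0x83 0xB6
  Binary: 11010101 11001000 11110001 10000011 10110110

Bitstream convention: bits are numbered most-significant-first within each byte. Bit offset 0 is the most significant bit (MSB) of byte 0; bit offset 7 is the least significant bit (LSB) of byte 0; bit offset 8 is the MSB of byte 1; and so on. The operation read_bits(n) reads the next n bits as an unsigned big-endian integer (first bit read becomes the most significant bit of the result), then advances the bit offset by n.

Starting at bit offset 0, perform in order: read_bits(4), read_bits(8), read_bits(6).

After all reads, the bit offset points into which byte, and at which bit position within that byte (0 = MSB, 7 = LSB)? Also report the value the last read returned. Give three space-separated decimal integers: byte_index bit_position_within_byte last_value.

Answer: 2 2 35

Derivation:
Read 1: bits[0:4] width=4 -> value=13 (bin 1101); offset now 4 = byte 0 bit 4; 36 bits remain
Read 2: bits[4:12] width=8 -> value=92 (bin 01011100); offset now 12 = byte 1 bit 4; 28 bits remain
Read 3: bits[12:18] width=6 -> value=35 (bin 100011); offset now 18 = byte 2 bit 2; 22 bits remain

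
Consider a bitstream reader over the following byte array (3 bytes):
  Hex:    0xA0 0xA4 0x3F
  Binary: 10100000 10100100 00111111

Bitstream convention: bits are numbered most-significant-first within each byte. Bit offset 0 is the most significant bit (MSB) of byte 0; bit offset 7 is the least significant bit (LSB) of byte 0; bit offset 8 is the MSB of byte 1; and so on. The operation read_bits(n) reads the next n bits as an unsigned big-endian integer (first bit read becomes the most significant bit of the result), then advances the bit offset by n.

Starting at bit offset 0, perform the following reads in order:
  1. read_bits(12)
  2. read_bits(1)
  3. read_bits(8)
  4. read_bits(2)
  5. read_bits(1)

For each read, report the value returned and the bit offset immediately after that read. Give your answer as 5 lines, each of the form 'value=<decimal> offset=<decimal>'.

Read 1: bits[0:12] width=12 -> value=2570 (bin 101000001010); offset now 12 = byte 1 bit 4; 12 bits remain
Read 2: bits[12:13] width=1 -> value=0 (bin 0); offset now 13 = byte 1 bit 5; 11 bits remain
Read 3: bits[13:21] width=8 -> value=135 (bin 10000111); offset now 21 = byte 2 bit 5; 3 bits remain
Read 4: bits[21:23] width=2 -> value=3 (bin 11); offset now 23 = byte 2 bit 7; 1 bits remain
Read 5: bits[23:24] width=1 -> value=1 (bin 1); offset now 24 = byte 3 bit 0; 0 bits remain

Answer: value=2570 offset=12
value=0 offset=13
value=135 offset=21
value=3 offset=23
value=1 offset=24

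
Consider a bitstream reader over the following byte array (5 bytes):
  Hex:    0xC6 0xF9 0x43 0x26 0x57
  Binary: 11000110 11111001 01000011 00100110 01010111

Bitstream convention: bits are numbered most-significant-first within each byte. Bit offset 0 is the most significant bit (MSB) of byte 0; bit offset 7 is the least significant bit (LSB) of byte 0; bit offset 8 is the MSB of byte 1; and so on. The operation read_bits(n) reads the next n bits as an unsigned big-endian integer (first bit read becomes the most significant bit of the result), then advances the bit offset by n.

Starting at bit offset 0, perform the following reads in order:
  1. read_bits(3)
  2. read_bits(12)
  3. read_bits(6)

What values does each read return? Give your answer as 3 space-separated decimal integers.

Answer: 6 892 40

Derivation:
Read 1: bits[0:3] width=3 -> value=6 (bin 110); offset now 3 = byte 0 bit 3; 37 bits remain
Read 2: bits[3:15] width=12 -> value=892 (bin 001101111100); offset now 15 = byte 1 bit 7; 25 bits remain
Read 3: bits[15:21] width=6 -> value=40 (bin 101000); offset now 21 = byte 2 bit 5; 19 bits remain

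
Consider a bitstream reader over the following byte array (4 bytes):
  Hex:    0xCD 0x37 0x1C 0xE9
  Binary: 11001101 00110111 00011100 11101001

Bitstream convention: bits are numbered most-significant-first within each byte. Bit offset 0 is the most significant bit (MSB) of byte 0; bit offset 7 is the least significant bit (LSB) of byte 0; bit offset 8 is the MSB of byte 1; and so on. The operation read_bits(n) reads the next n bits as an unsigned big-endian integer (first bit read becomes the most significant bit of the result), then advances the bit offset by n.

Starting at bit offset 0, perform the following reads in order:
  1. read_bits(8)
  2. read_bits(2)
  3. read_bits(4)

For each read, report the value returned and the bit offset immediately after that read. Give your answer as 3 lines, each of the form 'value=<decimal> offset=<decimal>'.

Answer: value=205 offset=8
value=0 offset=10
value=13 offset=14

Derivation:
Read 1: bits[0:8] width=8 -> value=205 (bin 11001101); offset now 8 = byte 1 bit 0; 24 bits remain
Read 2: bits[8:10] width=2 -> value=0 (bin 00); offset now 10 = byte 1 bit 2; 22 bits remain
Read 3: bits[10:14] width=4 -> value=13 (bin 1101); offset now 14 = byte 1 bit 6; 18 bits remain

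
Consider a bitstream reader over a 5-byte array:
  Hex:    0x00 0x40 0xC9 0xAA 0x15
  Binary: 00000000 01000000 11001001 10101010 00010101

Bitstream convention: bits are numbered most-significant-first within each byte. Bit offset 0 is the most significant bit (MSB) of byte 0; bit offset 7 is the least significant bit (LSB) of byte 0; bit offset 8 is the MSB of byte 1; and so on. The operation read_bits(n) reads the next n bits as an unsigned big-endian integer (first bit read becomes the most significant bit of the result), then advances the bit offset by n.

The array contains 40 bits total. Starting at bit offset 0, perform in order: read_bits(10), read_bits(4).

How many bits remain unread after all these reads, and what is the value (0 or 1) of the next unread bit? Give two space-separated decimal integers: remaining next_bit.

Answer: 26 0

Derivation:
Read 1: bits[0:10] width=10 -> value=1 (bin 0000000001); offset now 10 = byte 1 bit 2; 30 bits remain
Read 2: bits[10:14] width=4 -> value=0 (bin 0000); offset now 14 = byte 1 bit 6; 26 bits remain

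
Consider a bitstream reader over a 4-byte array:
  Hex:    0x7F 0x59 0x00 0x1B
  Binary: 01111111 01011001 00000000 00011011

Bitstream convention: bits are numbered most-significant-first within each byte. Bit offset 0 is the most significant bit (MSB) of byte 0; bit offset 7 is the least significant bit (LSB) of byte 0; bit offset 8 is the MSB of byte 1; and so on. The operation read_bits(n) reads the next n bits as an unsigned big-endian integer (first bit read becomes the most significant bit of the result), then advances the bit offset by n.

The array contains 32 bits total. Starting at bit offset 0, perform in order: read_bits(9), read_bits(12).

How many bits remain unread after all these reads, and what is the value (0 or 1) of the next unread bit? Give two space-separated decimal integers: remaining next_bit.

Read 1: bits[0:9] width=9 -> value=254 (bin 011111110); offset now 9 = byte 1 bit 1; 23 bits remain
Read 2: bits[9:21] width=12 -> value=2848 (bin 101100100000); offset now 21 = byte 2 bit 5; 11 bits remain

Answer: 11 0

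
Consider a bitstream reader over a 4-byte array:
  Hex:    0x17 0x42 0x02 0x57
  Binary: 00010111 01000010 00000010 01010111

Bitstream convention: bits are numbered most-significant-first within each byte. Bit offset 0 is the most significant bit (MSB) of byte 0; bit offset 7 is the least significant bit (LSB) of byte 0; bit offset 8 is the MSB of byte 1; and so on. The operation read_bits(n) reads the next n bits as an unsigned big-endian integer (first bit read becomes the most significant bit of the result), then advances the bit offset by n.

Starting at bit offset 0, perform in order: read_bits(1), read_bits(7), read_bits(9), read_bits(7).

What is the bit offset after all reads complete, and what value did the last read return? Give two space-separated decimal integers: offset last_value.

Read 1: bits[0:1] width=1 -> value=0 (bin 0); offset now 1 = byte 0 bit 1; 31 bits remain
Read 2: bits[1:8] width=7 -> value=23 (bin 0010111); offset now 8 = byte 1 bit 0; 24 bits remain
Read 3: bits[8:17] width=9 -> value=132 (bin 010000100); offset now 17 = byte 2 bit 1; 15 bits remain
Read 4: bits[17:24] width=7 -> value=2 (bin 0000010); offset now 24 = byte 3 bit 0; 8 bits remain

Answer: 24 2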